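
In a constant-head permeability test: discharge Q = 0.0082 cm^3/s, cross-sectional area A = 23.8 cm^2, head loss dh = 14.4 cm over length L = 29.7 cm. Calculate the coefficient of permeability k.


Result: 0.000711 cm/s

Derivation:
Compute hydraulic gradient:
i = dh / L = 14.4 / 29.7 = 0.484848
Then apply Darcy's law:
k = Q / (A * i)
k = 0.0082 / (23.8 * 0.484848)
k = 0.0082 / 11.5394
k = 0.000711 cm/s


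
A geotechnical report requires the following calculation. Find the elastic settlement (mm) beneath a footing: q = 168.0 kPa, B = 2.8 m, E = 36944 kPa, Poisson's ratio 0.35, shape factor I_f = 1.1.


Using Se = q * B * (1 - nu^2) * I_f / E
1 - nu^2 = 1 - 0.35^2 = 0.8775
Se = 168.0 * 2.8 * 0.8775 * 1.1 / 36944
Se = 0.012290 m
Convert to mm: Se = 0.012290 * 1000 = 12.29 mm


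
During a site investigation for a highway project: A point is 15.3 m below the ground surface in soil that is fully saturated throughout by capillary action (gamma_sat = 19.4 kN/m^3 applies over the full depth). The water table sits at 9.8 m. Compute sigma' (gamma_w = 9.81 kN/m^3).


Result: 242.87 kPa

Derivation:
Total stress = gamma_sat * depth
sigma = 19.4 * 15.3 = 296.82 kPa
Pore water pressure u = gamma_w * (depth - d_wt)
u = 9.81 * (15.3 - 9.8) = 53.955 kPa
Effective stress = sigma - u
sigma' = 296.82 - 53.955 = 242.87 kPa


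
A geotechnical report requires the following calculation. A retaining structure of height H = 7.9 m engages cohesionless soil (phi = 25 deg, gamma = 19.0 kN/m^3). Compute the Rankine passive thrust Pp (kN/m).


Compute passive earth pressure coefficient:
Kp = tan^2(45 + phi/2) = tan^2(57.5) = 2.463913
Compute passive force:
Pp = 0.5 * Kp * gamma * H^2
Pp = 0.5 * 2.463913 * 19.0 * 7.9^2
Pp = 1460.84 kN/m


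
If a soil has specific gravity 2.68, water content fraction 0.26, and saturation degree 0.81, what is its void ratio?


Result: 0.8602

Derivation:
Using the relation e = Gs * w / S
e = 2.68 * 0.26 / 0.81
e = 0.8602


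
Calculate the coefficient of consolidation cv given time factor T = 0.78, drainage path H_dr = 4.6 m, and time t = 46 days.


Using cv = T * H_dr^2 / t
H_dr^2 = 4.6^2 = 21.16
cv = 0.78 * 21.16 / 46
cv = 0.3588 m^2/day


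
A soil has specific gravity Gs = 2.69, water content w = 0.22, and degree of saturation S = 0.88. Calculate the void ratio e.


Result: 0.6725

Derivation:
Using the relation e = Gs * w / S
e = 2.69 * 0.22 / 0.88
e = 0.6725


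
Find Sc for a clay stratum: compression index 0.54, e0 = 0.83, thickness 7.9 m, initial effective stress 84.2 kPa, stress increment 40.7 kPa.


Using Sc = Cc * H / (1 + e0) * log10((sigma0 + delta_sigma) / sigma0)
Stress ratio = (84.2 + 40.7) / 84.2 = 1.48337
log10(1.48337) = 0.17125
Cc * H / (1 + e0) = 0.54 * 7.9 / (1 + 0.83) = 2.33115
Sc = 2.33115 * 0.17125
Sc = 0.3992 m


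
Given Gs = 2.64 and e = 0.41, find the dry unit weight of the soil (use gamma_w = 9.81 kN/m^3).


Using gamma_d = Gs * gamma_w / (1 + e)
gamma_d = 2.64 * 9.81 / (1 + 0.41)
gamma_d = 2.64 * 9.81 / 1.41
gamma_d = 18.368 kN/m^3


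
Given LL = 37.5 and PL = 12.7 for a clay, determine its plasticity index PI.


Using PI = LL - PL
PI = 37.5 - 12.7
PI = 24.8


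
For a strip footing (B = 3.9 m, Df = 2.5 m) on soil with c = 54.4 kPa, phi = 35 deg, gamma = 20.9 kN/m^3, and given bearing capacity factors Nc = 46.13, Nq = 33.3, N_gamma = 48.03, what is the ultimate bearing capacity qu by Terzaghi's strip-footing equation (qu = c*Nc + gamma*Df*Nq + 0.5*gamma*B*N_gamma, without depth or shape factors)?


Compute qu = c*Nc + gamma*Df*Nq + 0.5*gamma*B*N_gamma
Term 1: 54.4 * 46.13 = 2509.472
Term 2: 20.9 * 2.5 * 33.3 = 1739.925
Term 3: 0.5 * 20.9 * 3.9 * 48.03 = 1957.46265
qu = 2509.472 + 1739.925 + 1957.46265
qu = 6206.86 kPa


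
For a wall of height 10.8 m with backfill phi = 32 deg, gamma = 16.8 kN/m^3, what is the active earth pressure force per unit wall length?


Result: 301.04 kN/m

Derivation:
Compute active earth pressure coefficient:
Ka = tan^2(45 - phi/2) = tan^2(29.0) = 0.307259
Compute active force:
Pa = 0.5 * Ka * gamma * H^2
Pa = 0.5 * 0.307259 * 16.8 * 10.8^2
Pa = 301.04 kN/m


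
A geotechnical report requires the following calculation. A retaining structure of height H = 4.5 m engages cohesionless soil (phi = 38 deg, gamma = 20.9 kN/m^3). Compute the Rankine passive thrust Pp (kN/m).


Result: 889.57 kN/m

Derivation:
Compute passive earth pressure coefficient:
Kp = tan^2(45 + phi/2) = tan^2(64.0) = 4.203746
Compute passive force:
Pp = 0.5 * Kp * gamma * H^2
Pp = 0.5 * 4.203746 * 20.9 * 4.5^2
Pp = 889.57 kN/m


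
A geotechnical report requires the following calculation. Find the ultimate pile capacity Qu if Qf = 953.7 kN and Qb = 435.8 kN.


Result: 1389.5 kN

Derivation:
Using Qu = Qf + Qb
Qu = 953.7 + 435.8
Qu = 1389.5 kN


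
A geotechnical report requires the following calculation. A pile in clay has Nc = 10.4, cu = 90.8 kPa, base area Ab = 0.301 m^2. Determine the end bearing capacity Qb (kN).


Using Qb = Nc * cu * Ab
Qb = 10.4 * 90.8 * 0.301
Qb = 284.24 kN


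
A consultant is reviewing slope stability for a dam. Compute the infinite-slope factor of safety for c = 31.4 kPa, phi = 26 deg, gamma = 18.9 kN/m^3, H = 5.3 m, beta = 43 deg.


Using Fs = c / (gamma*H*sin(beta)*cos(beta)) + tan(phi)/tan(beta)
Cohesion contribution = 31.4 / (18.9*5.3*sin(43)*cos(43))
Cohesion contribution = 0.628465
Friction contribution = tan(26)/tan(43) = 0.523029
Fs = 0.628465 + 0.523029
Fs = 1.151


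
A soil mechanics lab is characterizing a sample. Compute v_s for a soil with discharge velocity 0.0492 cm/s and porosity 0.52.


Result: 0.09462 cm/s

Derivation:
Using v_s = v_d / n
v_s = 0.0492 / 0.52
v_s = 0.09462 cm/s


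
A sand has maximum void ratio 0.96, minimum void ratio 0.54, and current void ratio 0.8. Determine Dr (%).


Result: 38.1 %

Derivation:
Using Dr = (e_max - e) / (e_max - e_min) * 100
e_max - e = 0.96 - 0.8 = 0.16
e_max - e_min = 0.96 - 0.54 = 0.42
Dr = 0.16 / 0.42 * 100
Dr = 38.1 %


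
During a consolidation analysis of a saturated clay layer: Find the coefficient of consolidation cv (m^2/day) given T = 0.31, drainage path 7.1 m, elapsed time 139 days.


Result: 0.11243 m^2/day

Derivation:
Using cv = T * H_dr^2 / t
H_dr^2 = 7.1^2 = 50.41
cv = 0.31 * 50.41 / 139
cv = 0.11243 m^2/day


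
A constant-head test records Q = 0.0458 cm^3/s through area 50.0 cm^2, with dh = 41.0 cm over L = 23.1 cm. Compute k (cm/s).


Compute hydraulic gradient:
i = dh / L = 41.0 / 23.1 = 1.77489
Then apply Darcy's law:
k = Q / (A * i)
k = 0.0458 / (50.0 * 1.77489)
k = 0.0458 / 88.7446
k = 0.000516 cm/s


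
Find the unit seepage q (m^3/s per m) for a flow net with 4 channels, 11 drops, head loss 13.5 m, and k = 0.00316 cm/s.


Convert k to m/s for unit consistency with H:
k = 0.00316 cm/s = 0.00316 / 100 m/s = 3.16e-05 m/s
Using q = k * H * Nf / Nd
Nf / Nd = 4 / 11 = 0.3636
q = 3.16e-05 * 13.5 * 0.3636
q = 0.0001551 m^3/s per m


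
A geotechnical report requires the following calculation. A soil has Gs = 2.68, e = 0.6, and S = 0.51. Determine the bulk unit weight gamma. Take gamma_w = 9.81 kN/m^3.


Using gamma = gamma_w * (Gs + S*e) / (1 + e)
Numerator: Gs + S*e = 2.68 + 0.51*0.6 = 2.986
Denominator: 1 + e = 1 + 0.6 = 1.6
gamma = 9.81 * 2.986 / 1.6
gamma = 18.308 kN/m^3


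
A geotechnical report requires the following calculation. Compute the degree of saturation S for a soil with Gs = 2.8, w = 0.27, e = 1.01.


Result: 0.7485

Derivation:
Using S = Gs * w / e
S = 2.8 * 0.27 / 1.01
S = 0.7485


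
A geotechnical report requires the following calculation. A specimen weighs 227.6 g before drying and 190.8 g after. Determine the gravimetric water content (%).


Result: 19.29 %

Derivation:
Using w = (m_wet - m_dry) / m_dry * 100
m_wet - m_dry = 227.6 - 190.8 = 36.8 g
w = 36.8 / 190.8 * 100
w = 19.29 %


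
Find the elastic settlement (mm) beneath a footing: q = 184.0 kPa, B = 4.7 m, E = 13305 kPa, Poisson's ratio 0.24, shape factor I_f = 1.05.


Using Se = q * B * (1 - nu^2) * I_f / E
1 - nu^2 = 1 - 0.24^2 = 0.9424
Se = 184.0 * 4.7 * 0.9424 * 1.05 / 13305
Se = 0.064317 m
Convert to mm: Se = 0.064317 * 1000 = 64.317 mm


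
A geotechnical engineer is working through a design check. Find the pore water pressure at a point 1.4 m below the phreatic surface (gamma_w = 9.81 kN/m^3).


Result: 13.73 kPa

Derivation:
Using u = gamma_w * h_w
u = 9.81 * 1.4
u = 13.73 kPa


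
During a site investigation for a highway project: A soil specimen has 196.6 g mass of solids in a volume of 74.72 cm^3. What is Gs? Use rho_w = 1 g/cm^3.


Result: 2.631

Derivation:
Using Gs = m_s / (V_s * rho_w)
Since rho_w = 1 g/cm^3:
Gs = 196.6 / 74.72
Gs = 2.631


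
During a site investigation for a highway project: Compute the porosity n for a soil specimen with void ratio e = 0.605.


Using the relation n = e / (1 + e)
n = 0.605 / (1 + 0.605)
n = 0.605 / 1.605
n = 0.3769


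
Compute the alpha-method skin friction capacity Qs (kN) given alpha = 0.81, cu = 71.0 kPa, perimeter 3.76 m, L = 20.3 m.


Using Qs = alpha * cu * perimeter * L
Qs = 0.81 * 71.0 * 3.76 * 20.3
Qs = 4389.62 kN


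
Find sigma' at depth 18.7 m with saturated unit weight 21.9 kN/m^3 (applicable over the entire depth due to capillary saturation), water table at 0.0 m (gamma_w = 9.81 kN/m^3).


Result: 226.08 kPa

Derivation:
Total stress = gamma_sat * depth
sigma = 21.9 * 18.7 = 409.53 kPa
Pore water pressure u = gamma_w * (depth - d_wt)
u = 9.81 * (18.7 - 0.0) = 183.447 kPa
Effective stress = sigma - u
sigma' = 409.53 - 183.447 = 226.08 kPa


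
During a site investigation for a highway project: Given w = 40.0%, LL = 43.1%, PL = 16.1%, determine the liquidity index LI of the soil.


First compute the plasticity index:
PI = LL - PL = 43.1 - 16.1 = 27.0
Then compute the liquidity index:
LI = (w - PL) / PI
LI = (40.0 - 16.1) / 27.0
LI = 0.885


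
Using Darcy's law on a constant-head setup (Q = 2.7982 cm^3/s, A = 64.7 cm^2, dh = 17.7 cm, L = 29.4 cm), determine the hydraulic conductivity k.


Compute hydraulic gradient:
i = dh / L = 17.7 / 29.4 = 0.602041
Then apply Darcy's law:
k = Q / (A * i)
k = 2.7982 / (64.7 * 0.602041)
k = 2.7982 / 38.952
k = 0.071837 cm/s


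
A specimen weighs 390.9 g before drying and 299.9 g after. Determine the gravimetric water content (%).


Result: 30.34 %

Derivation:
Using w = (m_wet - m_dry) / m_dry * 100
m_wet - m_dry = 390.9 - 299.9 = 91.0 g
w = 91.0 / 299.9 * 100
w = 30.34 %


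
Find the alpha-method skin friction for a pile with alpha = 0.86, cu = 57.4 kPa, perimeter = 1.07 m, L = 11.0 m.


Using Qs = alpha * cu * perimeter * L
Qs = 0.86 * 57.4 * 1.07 * 11.0
Qs = 581.01 kN


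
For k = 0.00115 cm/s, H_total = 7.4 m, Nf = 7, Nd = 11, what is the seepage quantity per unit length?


Convert k to m/s for unit consistency with H:
k = 0.00115 cm/s = 0.00115 / 100 m/s = 1.15e-05 m/s
Using q = k * H * Nf / Nd
Nf / Nd = 7 / 11 = 0.6364
q = 1.15e-05 * 7.4 * 0.6364
q = 5.415e-05 m^3/s per m


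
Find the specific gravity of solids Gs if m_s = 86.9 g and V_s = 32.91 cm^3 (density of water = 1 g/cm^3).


Using Gs = m_s / (V_s * rho_w)
Since rho_w = 1 g/cm^3:
Gs = 86.9 / 32.91
Gs = 2.641


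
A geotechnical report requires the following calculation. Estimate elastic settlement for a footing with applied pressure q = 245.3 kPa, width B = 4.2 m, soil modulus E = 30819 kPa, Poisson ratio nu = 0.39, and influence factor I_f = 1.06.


Result: 30.045 mm

Derivation:
Using Se = q * B * (1 - nu^2) * I_f / E
1 - nu^2 = 1 - 0.39^2 = 0.8479
Se = 245.3 * 4.2 * 0.8479 * 1.06 / 30819
Se = 0.030045 m
Convert to mm: Se = 0.030045 * 1000 = 30.045 mm


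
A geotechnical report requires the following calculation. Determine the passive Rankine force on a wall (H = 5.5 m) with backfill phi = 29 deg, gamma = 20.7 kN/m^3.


Result: 902.34 kN/m

Derivation:
Compute passive earth pressure coefficient:
Kp = tan^2(45 + phi/2) = tan^2(59.5) = 2.88206
Compute passive force:
Pp = 0.5 * Kp * gamma * H^2
Pp = 0.5 * 2.88206 * 20.7 * 5.5^2
Pp = 902.34 kN/m


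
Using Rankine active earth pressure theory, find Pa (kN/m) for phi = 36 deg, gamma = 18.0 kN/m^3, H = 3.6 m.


Compute active earth pressure coefficient:
Ka = tan^2(45 - phi/2) = tan^2(27.0) = 0.259616
Compute active force:
Pa = 0.5 * Ka * gamma * H^2
Pa = 0.5 * 0.259616 * 18.0 * 3.6^2
Pa = 30.28 kN/m


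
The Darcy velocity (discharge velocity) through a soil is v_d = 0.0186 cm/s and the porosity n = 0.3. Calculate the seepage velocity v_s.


Using v_s = v_d / n
v_s = 0.0186 / 0.3
v_s = 0.062 cm/s


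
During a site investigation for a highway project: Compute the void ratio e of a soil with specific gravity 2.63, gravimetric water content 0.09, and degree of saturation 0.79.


Using the relation e = Gs * w / S
e = 2.63 * 0.09 / 0.79
e = 0.2996


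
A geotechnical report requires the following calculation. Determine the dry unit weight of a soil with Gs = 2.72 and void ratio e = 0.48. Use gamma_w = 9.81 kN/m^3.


Using gamma_d = Gs * gamma_w / (1 + e)
gamma_d = 2.72 * 9.81 / (1 + 0.48)
gamma_d = 2.72 * 9.81 / 1.48
gamma_d = 18.029 kN/m^3


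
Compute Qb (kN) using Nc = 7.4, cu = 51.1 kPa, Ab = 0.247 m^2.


Using Qb = Nc * cu * Ab
Qb = 7.4 * 51.1 * 0.247
Qb = 93.4 kN


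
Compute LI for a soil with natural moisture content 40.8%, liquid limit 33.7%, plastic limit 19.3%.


Result: 1.493

Derivation:
First compute the plasticity index:
PI = LL - PL = 33.7 - 19.3 = 14.4
Then compute the liquidity index:
LI = (w - PL) / PI
LI = (40.8 - 19.3) / 14.4
LI = 1.493


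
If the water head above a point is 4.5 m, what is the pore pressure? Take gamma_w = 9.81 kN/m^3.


Using u = gamma_w * h_w
u = 9.81 * 4.5
u = 44.15 kPa


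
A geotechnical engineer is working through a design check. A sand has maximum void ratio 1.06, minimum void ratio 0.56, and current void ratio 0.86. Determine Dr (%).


Using Dr = (e_max - e) / (e_max - e_min) * 100
e_max - e = 1.06 - 0.86 = 0.2
e_max - e_min = 1.06 - 0.56 = 0.5
Dr = 0.2 / 0.5 * 100
Dr = 40.0 %


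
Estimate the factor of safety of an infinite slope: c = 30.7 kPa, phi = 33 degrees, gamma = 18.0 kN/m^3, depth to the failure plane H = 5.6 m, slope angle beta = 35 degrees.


Using Fs = c / (gamma*H*sin(beta)*cos(beta)) + tan(phi)/tan(beta)
Cohesion contribution = 30.7 / (18.0*5.6*sin(35)*cos(35))
Cohesion contribution = 0.648219
Friction contribution = tan(33)/tan(35) = 0.92745
Fs = 0.648219 + 0.92745
Fs = 1.576


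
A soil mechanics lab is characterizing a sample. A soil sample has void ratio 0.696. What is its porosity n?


Using the relation n = e / (1 + e)
n = 0.696 / (1 + 0.696)
n = 0.696 / 1.696
n = 0.4104


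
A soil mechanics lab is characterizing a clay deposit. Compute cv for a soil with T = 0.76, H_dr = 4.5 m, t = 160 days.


Using cv = T * H_dr^2 / t
H_dr^2 = 4.5^2 = 20.25
cv = 0.76 * 20.25 / 160
cv = 0.09619 m^2/day


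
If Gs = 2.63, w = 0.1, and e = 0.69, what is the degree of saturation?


Using S = Gs * w / e
S = 2.63 * 0.1 / 0.69
S = 0.3812


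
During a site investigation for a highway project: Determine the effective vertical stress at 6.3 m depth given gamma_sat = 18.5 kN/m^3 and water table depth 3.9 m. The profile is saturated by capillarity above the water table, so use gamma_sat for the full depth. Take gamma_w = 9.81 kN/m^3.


Total stress = gamma_sat * depth
sigma = 18.5 * 6.3 = 116.55 kPa
Pore water pressure u = gamma_w * (depth - d_wt)
u = 9.81 * (6.3 - 3.9) = 23.544 kPa
Effective stress = sigma - u
sigma' = 116.55 - 23.544 = 93.01 kPa


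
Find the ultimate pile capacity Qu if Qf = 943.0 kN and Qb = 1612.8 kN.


Result: 2555.8 kN

Derivation:
Using Qu = Qf + Qb
Qu = 943.0 + 1612.8
Qu = 2555.8 kN


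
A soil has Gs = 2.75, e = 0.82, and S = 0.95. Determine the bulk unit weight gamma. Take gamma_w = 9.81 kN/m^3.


Using gamma = gamma_w * (Gs + S*e) / (1 + e)
Numerator: Gs + S*e = 2.75 + 0.95*0.82 = 3.529
Denominator: 1 + e = 1 + 0.82 = 1.82
gamma = 9.81 * 3.529 / 1.82
gamma = 19.022 kN/m^3


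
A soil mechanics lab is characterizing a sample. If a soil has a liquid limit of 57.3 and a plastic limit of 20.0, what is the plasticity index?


Using PI = LL - PL
PI = 57.3 - 20.0
PI = 37.3


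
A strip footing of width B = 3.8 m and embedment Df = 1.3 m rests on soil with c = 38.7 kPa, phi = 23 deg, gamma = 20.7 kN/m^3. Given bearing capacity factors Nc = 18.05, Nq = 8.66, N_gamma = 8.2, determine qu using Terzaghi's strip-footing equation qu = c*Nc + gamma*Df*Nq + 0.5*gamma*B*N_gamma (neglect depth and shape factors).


Compute qu = c*Nc + gamma*Df*Nq + 0.5*gamma*B*N_gamma
Term 1: 38.7 * 18.05 = 698.535
Term 2: 20.7 * 1.3 * 8.66 = 233.0406
Term 3: 0.5 * 20.7 * 3.8 * 8.2 = 322.506
qu = 698.535 + 233.0406 + 322.506
qu = 1254.08 kPa


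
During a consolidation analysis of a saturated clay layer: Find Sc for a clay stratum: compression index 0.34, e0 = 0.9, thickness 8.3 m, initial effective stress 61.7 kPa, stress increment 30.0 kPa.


Using Sc = Cc * H / (1 + e0) * log10((sigma0 + delta_sigma) / sigma0)
Stress ratio = (61.7 + 30.0) / 61.7 = 1.48622
log10(1.48622) = 0.172084
Cc * H / (1 + e0) = 0.34 * 8.3 / (1 + 0.9) = 1.48526
Sc = 1.48526 * 0.172084
Sc = 0.2556 m


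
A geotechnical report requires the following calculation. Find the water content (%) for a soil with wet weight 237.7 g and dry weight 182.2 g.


Using w = (m_wet - m_dry) / m_dry * 100
m_wet - m_dry = 237.7 - 182.2 = 55.5 g
w = 55.5 / 182.2 * 100
w = 30.46 %


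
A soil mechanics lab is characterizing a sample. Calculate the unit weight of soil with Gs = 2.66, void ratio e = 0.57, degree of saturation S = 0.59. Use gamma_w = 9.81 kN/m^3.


Using gamma = gamma_w * (Gs + S*e) / (1 + e)
Numerator: Gs + S*e = 2.66 + 0.59*0.57 = 2.9963
Denominator: 1 + e = 1 + 0.57 = 1.57
gamma = 9.81 * 2.9963 / 1.57
gamma = 18.722 kN/m^3


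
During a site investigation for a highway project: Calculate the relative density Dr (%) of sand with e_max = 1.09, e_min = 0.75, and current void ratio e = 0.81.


Using Dr = (e_max - e) / (e_max - e_min) * 100
e_max - e = 1.09 - 0.81 = 0.28
e_max - e_min = 1.09 - 0.75 = 0.34
Dr = 0.28 / 0.34 * 100
Dr = 82.35 %


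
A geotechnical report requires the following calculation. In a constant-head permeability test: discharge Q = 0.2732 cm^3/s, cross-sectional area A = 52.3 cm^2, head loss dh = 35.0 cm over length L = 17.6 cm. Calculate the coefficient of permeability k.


Compute hydraulic gradient:
i = dh / L = 35.0 / 17.6 = 1.98864
Then apply Darcy's law:
k = Q / (A * i)
k = 0.2732 / (52.3 * 1.98864)
k = 0.2732 / 104.006
k = 0.002627 cm/s


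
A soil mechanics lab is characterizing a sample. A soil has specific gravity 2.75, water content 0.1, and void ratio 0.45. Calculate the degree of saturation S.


Using S = Gs * w / e
S = 2.75 * 0.1 / 0.45
S = 0.6111


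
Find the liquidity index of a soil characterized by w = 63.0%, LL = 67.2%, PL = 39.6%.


First compute the plasticity index:
PI = LL - PL = 67.2 - 39.6 = 27.6
Then compute the liquidity index:
LI = (w - PL) / PI
LI = (63.0 - 39.6) / 27.6
LI = 0.848


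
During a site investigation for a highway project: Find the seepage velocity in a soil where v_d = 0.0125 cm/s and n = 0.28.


Result: 0.04464 cm/s

Derivation:
Using v_s = v_d / n
v_s = 0.0125 / 0.28
v_s = 0.04464 cm/s


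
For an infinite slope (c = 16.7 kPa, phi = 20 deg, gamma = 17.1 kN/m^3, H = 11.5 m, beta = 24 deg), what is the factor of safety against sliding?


Using Fs = c / (gamma*H*sin(beta)*cos(beta)) + tan(phi)/tan(beta)
Cohesion contribution = 16.7 / (17.1*11.5*sin(24)*cos(24))
Cohesion contribution = 0.228549
Friction contribution = tan(20)/tan(24) = 0.817491
Fs = 0.228549 + 0.817491
Fs = 1.046


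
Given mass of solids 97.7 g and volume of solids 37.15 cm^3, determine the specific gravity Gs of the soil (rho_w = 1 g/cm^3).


Result: 2.63

Derivation:
Using Gs = m_s / (V_s * rho_w)
Since rho_w = 1 g/cm^3:
Gs = 97.7 / 37.15
Gs = 2.63


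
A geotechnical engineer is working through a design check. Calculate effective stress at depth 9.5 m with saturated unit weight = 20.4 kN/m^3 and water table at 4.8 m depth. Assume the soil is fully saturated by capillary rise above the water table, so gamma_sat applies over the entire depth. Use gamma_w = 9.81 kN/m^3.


Total stress = gamma_sat * depth
sigma = 20.4 * 9.5 = 193.8 kPa
Pore water pressure u = gamma_w * (depth - d_wt)
u = 9.81 * (9.5 - 4.8) = 46.107 kPa
Effective stress = sigma - u
sigma' = 193.8 - 46.107 = 147.69 kPa


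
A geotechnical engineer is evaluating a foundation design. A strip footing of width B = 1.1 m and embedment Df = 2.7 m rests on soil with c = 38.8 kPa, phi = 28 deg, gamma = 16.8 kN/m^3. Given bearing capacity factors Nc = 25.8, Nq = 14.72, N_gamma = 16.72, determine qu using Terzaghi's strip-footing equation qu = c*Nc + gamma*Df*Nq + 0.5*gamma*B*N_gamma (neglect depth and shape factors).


Compute qu = c*Nc + gamma*Df*Nq + 0.5*gamma*B*N_gamma
Term 1: 38.8 * 25.8 = 1001.04
Term 2: 16.8 * 2.7 * 14.72 = 667.6992
Term 3: 0.5 * 16.8 * 1.1 * 16.72 = 154.4928
qu = 1001.04 + 667.6992 + 154.4928
qu = 1823.23 kPa


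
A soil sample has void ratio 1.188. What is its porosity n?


Result: 0.543

Derivation:
Using the relation n = e / (1 + e)
n = 1.188 / (1 + 1.188)
n = 1.188 / 2.188
n = 0.543


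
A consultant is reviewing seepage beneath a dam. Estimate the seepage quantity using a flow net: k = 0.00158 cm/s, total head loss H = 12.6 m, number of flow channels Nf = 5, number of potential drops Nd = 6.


Result: 0.0001659 m^3/s per m

Derivation:
Convert k to m/s for unit consistency with H:
k = 0.00158 cm/s = 0.00158 / 100 m/s = 1.58e-05 m/s
Using q = k * H * Nf / Nd
Nf / Nd = 5 / 6 = 0.8333
q = 1.58e-05 * 12.6 * 0.8333
q = 0.0001659 m^3/s per m


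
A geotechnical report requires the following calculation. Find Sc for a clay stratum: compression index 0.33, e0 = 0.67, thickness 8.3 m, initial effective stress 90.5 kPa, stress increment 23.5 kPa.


Result: 0.1644 m

Derivation:
Using Sc = Cc * H / (1 + e0) * log10((sigma0 + delta_sigma) / sigma0)
Stress ratio = (90.5 + 23.5) / 90.5 = 1.25967
log10(1.25967) = 0.100256
Cc * H / (1 + e0) = 0.33 * 8.3 / (1 + 0.67) = 1.64012
Sc = 1.64012 * 0.100256
Sc = 0.1644 m


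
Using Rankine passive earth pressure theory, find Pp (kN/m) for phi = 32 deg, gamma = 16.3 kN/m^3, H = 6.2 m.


Compute passive earth pressure coefficient:
Kp = tan^2(45 + phi/2) = tan^2(61.0) = 3.254588
Compute passive force:
Pp = 0.5 * Kp * gamma * H^2
Pp = 0.5 * 3.254588 * 16.3 * 6.2^2
Pp = 1019.62 kN/m


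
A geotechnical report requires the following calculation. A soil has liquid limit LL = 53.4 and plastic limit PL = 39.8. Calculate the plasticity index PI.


Using PI = LL - PL
PI = 53.4 - 39.8
PI = 13.6


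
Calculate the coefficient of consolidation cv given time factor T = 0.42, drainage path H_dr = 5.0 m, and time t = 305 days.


Using cv = T * H_dr^2 / t
H_dr^2 = 5.0^2 = 25.0
cv = 0.42 * 25.0 / 305
cv = 0.03443 m^2/day


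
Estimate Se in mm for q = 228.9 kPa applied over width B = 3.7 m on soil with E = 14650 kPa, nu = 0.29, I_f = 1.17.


Result: 61.95 mm

Derivation:
Using Se = q * B * (1 - nu^2) * I_f / E
1 - nu^2 = 1 - 0.29^2 = 0.9159
Se = 228.9 * 3.7 * 0.9159 * 1.17 / 14650
Se = 0.061950 m
Convert to mm: Se = 0.061950 * 1000 = 61.95 mm


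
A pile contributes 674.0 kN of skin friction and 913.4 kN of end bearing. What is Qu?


Using Qu = Qf + Qb
Qu = 674.0 + 913.4
Qu = 1587.4 kN


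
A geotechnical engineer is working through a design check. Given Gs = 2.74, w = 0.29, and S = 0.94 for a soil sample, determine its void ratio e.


Result: 0.8453

Derivation:
Using the relation e = Gs * w / S
e = 2.74 * 0.29 / 0.94
e = 0.8453


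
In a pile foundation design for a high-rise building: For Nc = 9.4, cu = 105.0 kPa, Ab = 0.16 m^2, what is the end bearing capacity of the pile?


Result: 157.92 kN

Derivation:
Using Qb = Nc * cu * Ab
Qb = 9.4 * 105.0 * 0.16
Qb = 157.92 kN


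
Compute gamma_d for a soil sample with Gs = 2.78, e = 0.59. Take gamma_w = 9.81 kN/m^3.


Result: 17.152 kN/m^3

Derivation:
Using gamma_d = Gs * gamma_w / (1 + e)
gamma_d = 2.78 * 9.81 / (1 + 0.59)
gamma_d = 2.78 * 9.81 / 1.59
gamma_d = 17.152 kN/m^3


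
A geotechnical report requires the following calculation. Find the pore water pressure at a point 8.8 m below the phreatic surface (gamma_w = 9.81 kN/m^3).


Using u = gamma_w * h_w
u = 9.81 * 8.8
u = 86.33 kPa


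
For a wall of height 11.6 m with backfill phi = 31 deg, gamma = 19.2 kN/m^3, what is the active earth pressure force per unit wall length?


Result: 413.5 kN/m

Derivation:
Compute active earth pressure coefficient:
Ka = tan^2(45 - phi/2) = tan^2(29.5) = 0.320099
Compute active force:
Pa = 0.5 * Ka * gamma * H^2
Pa = 0.5 * 0.320099 * 19.2 * 11.6^2
Pa = 413.5 kN/m


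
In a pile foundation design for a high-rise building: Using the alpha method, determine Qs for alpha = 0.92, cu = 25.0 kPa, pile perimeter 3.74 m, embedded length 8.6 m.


Result: 739.77 kN

Derivation:
Using Qs = alpha * cu * perimeter * L
Qs = 0.92 * 25.0 * 3.74 * 8.6
Qs = 739.77 kN


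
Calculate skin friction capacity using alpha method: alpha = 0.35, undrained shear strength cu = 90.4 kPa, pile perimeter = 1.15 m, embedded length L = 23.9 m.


Using Qs = alpha * cu * perimeter * L
Qs = 0.35 * 90.4 * 1.15 * 23.9
Qs = 869.63 kN


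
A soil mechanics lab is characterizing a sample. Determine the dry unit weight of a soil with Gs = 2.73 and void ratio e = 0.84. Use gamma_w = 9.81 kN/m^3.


Using gamma_d = Gs * gamma_w / (1 + e)
gamma_d = 2.73 * 9.81 / (1 + 0.84)
gamma_d = 2.73 * 9.81 / 1.84
gamma_d = 14.555 kN/m^3


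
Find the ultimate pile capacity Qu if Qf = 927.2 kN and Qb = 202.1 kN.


Using Qu = Qf + Qb
Qu = 927.2 + 202.1
Qu = 1129.3 kN


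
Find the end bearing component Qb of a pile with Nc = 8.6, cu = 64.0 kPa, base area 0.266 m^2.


Using Qb = Nc * cu * Ab
Qb = 8.6 * 64.0 * 0.266
Qb = 146.41 kN


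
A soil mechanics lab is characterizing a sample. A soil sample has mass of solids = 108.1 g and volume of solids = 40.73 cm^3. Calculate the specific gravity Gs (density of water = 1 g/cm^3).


Using Gs = m_s / (V_s * rho_w)
Since rho_w = 1 g/cm^3:
Gs = 108.1 / 40.73
Gs = 2.654


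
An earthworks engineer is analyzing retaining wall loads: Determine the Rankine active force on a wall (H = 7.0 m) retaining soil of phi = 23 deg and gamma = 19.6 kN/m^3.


Result: 210.37 kN/m

Derivation:
Compute active earth pressure coefficient:
Ka = tan^2(45 - phi/2) = tan^2(33.5) = 0.438092
Compute active force:
Pa = 0.5 * Ka * gamma * H^2
Pa = 0.5 * 0.438092 * 19.6 * 7.0^2
Pa = 210.37 kN/m


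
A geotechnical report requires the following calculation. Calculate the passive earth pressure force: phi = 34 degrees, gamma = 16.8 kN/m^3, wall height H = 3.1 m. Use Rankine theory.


Compute passive earth pressure coefficient:
Kp = tan^2(45 + phi/2) = tan^2(62.0) = 3.537132
Compute passive force:
Pp = 0.5 * Kp * gamma * H^2
Pp = 0.5 * 3.537132 * 16.8 * 3.1^2
Pp = 285.53 kN/m


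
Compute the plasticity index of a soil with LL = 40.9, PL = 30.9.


Result: 10.0

Derivation:
Using PI = LL - PL
PI = 40.9 - 30.9
PI = 10.0


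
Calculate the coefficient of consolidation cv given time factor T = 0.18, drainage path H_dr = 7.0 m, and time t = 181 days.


Result: 0.04873 m^2/day

Derivation:
Using cv = T * H_dr^2 / t
H_dr^2 = 7.0^2 = 49.0
cv = 0.18 * 49.0 / 181
cv = 0.04873 m^2/day


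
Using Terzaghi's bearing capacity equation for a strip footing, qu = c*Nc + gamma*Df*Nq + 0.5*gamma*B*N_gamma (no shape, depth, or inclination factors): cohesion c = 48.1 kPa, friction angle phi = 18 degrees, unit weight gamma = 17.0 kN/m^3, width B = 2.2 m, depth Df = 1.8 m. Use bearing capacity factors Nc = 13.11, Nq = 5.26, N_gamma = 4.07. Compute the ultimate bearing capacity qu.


Compute qu = c*Nc + gamma*Df*Nq + 0.5*gamma*B*N_gamma
Term 1: 48.1 * 13.11 = 630.591
Term 2: 17.0 * 1.8 * 5.26 = 160.956
Term 3: 0.5 * 17.0 * 2.2 * 4.07 = 76.109
qu = 630.591 + 160.956 + 76.109
qu = 867.66 kPa


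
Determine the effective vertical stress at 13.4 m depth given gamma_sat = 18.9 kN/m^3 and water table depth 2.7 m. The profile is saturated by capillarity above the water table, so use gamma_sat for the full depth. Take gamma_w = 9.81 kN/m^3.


Result: 148.29 kPa

Derivation:
Total stress = gamma_sat * depth
sigma = 18.9 * 13.4 = 253.26 kPa
Pore water pressure u = gamma_w * (depth - d_wt)
u = 9.81 * (13.4 - 2.7) = 104.967 kPa
Effective stress = sigma - u
sigma' = 253.26 - 104.967 = 148.29 kPa


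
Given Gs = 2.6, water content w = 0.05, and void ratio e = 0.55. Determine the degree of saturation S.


Using S = Gs * w / e
S = 2.6 * 0.05 / 0.55
S = 0.2364


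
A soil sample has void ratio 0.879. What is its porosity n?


Using the relation n = e / (1 + e)
n = 0.879 / (1 + 0.879)
n = 0.879 / 1.879
n = 0.4678


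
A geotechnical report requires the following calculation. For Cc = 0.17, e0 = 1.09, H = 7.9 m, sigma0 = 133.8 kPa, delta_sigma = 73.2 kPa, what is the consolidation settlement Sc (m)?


Result: 0.1218 m

Derivation:
Using Sc = Cc * H / (1 + e0) * log10((sigma0 + delta_sigma) / sigma0)
Stress ratio = (133.8 + 73.2) / 133.8 = 1.54709
log10(1.54709) = 0.189514
Cc * H / (1 + e0) = 0.17 * 7.9 / (1 + 1.09) = 0.642584
Sc = 0.642584 * 0.189514
Sc = 0.1218 m


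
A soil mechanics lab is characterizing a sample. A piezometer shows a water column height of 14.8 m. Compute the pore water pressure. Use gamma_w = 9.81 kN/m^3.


Result: 145.19 kPa

Derivation:
Using u = gamma_w * h_w
u = 9.81 * 14.8
u = 145.19 kPa


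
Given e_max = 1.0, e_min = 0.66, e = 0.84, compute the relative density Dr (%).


Using Dr = (e_max - e) / (e_max - e_min) * 100
e_max - e = 1.0 - 0.84 = 0.16
e_max - e_min = 1.0 - 0.66 = 0.34
Dr = 0.16 / 0.34 * 100
Dr = 47.06 %


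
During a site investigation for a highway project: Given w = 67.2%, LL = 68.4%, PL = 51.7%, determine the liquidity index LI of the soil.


Result: 0.928

Derivation:
First compute the plasticity index:
PI = LL - PL = 68.4 - 51.7 = 16.7
Then compute the liquidity index:
LI = (w - PL) / PI
LI = (67.2 - 51.7) / 16.7
LI = 0.928


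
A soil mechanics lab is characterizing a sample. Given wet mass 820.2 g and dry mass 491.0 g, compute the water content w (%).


Result: 67.05 %

Derivation:
Using w = (m_wet - m_dry) / m_dry * 100
m_wet - m_dry = 820.2 - 491.0 = 329.2 g
w = 329.2 / 491.0 * 100
w = 67.05 %


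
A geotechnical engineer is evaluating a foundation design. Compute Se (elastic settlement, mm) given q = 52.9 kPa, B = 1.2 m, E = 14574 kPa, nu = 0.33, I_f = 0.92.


Using Se = q * B * (1 - nu^2) * I_f / E
1 - nu^2 = 1 - 0.33^2 = 0.8911
Se = 52.9 * 1.2 * 0.8911 * 0.92 / 14574
Se = 0.003571 m
Convert to mm: Se = 0.003571 * 1000 = 3.571 mm


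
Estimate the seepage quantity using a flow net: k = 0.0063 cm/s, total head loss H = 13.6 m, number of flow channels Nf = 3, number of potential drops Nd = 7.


Convert k to m/s for unit consistency with H:
k = 0.0063 cm/s = 0.0063 / 100 m/s = 6.3e-05 m/s
Using q = k * H * Nf / Nd
Nf / Nd = 3 / 7 = 0.4286
q = 6.3e-05 * 13.6 * 0.4286
q = 0.0003672 m^3/s per m


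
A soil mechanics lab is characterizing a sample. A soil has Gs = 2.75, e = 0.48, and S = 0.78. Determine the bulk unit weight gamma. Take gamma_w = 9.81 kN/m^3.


Result: 20.71 kN/m^3

Derivation:
Using gamma = gamma_w * (Gs + S*e) / (1 + e)
Numerator: Gs + S*e = 2.75 + 0.78*0.48 = 3.1244
Denominator: 1 + e = 1 + 0.48 = 1.48
gamma = 9.81 * 3.1244 / 1.48
gamma = 20.71 kN/m^3


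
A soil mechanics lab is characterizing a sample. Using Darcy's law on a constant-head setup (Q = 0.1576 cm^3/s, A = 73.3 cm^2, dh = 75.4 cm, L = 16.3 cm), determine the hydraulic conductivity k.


Compute hydraulic gradient:
i = dh / L = 75.4 / 16.3 = 4.62577
Then apply Darcy's law:
k = Q / (A * i)
k = 0.1576 / (73.3 * 4.62577)
k = 0.1576 / 339.069
k = 0.000465 cm/s


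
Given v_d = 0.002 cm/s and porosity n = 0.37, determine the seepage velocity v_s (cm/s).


Using v_s = v_d / n
v_s = 0.002 / 0.37
v_s = 0.00541 cm/s


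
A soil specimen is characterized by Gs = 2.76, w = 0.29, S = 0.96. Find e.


Using the relation e = Gs * w / S
e = 2.76 * 0.29 / 0.96
e = 0.8337


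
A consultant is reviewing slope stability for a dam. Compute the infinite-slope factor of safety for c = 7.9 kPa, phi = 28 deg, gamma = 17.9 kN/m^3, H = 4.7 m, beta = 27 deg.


Using Fs = c / (gamma*H*sin(beta)*cos(beta)) + tan(phi)/tan(beta)
Cohesion contribution = 7.9 / (17.9*4.7*sin(27)*cos(27))
Cohesion contribution = 0.232139
Friction contribution = tan(28)/tan(27) = 1.04354
Fs = 0.232139 + 1.04354
Fs = 1.276


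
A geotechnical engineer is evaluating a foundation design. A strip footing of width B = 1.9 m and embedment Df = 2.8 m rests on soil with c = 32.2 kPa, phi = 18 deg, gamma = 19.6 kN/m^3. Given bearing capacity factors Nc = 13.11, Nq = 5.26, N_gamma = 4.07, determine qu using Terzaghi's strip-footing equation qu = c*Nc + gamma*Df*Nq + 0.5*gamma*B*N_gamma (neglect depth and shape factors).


Result: 786.59 kPa

Derivation:
Compute qu = c*Nc + gamma*Df*Nq + 0.5*gamma*B*N_gamma
Term 1: 32.2 * 13.11 = 422.142
Term 2: 19.6 * 2.8 * 5.26 = 288.6688
Term 3: 0.5 * 19.6 * 1.9 * 4.07 = 75.7834
qu = 422.142 + 288.6688 + 75.7834
qu = 786.59 kPa


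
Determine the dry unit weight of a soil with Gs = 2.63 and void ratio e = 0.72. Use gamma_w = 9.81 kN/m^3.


Result: 15.0 kN/m^3

Derivation:
Using gamma_d = Gs * gamma_w / (1 + e)
gamma_d = 2.63 * 9.81 / (1 + 0.72)
gamma_d = 2.63 * 9.81 / 1.72
gamma_d = 15.0 kN/m^3


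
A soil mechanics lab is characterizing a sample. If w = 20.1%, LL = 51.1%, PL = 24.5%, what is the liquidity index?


First compute the plasticity index:
PI = LL - PL = 51.1 - 24.5 = 26.6
Then compute the liquidity index:
LI = (w - PL) / PI
LI = (20.1 - 24.5) / 26.6
LI = -0.165


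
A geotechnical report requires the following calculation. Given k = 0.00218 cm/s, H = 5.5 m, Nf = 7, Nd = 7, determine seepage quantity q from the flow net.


Convert k to m/s for unit consistency with H:
k = 0.00218 cm/s = 0.00218 / 100 m/s = 2.18e-05 m/s
Using q = k * H * Nf / Nd
Nf / Nd = 7 / 7 = 1.0
q = 2.18e-05 * 5.5 * 1.0
q = 0.0001199 m^3/s per m


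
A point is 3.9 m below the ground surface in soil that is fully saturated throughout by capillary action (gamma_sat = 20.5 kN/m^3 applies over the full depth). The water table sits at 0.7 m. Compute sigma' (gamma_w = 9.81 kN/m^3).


Total stress = gamma_sat * depth
sigma = 20.5 * 3.9 = 79.95 kPa
Pore water pressure u = gamma_w * (depth - d_wt)
u = 9.81 * (3.9 - 0.7) = 31.392 kPa
Effective stress = sigma - u
sigma' = 79.95 - 31.392 = 48.56 kPa


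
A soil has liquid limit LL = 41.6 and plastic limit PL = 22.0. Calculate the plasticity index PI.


Using PI = LL - PL
PI = 41.6 - 22.0
PI = 19.6


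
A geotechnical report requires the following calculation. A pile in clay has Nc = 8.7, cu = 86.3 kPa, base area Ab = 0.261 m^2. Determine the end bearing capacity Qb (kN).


Result: 195.96 kN

Derivation:
Using Qb = Nc * cu * Ab
Qb = 8.7 * 86.3 * 0.261
Qb = 195.96 kN


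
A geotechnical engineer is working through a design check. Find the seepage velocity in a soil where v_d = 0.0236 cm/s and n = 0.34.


Using v_s = v_d / n
v_s = 0.0236 / 0.34
v_s = 0.06941 cm/s


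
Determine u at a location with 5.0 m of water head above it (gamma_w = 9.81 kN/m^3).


Using u = gamma_w * h_w
u = 9.81 * 5.0
u = 49.05 kPa


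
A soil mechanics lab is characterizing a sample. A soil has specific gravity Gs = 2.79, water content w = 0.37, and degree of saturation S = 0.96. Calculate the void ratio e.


Using the relation e = Gs * w / S
e = 2.79 * 0.37 / 0.96
e = 1.0753


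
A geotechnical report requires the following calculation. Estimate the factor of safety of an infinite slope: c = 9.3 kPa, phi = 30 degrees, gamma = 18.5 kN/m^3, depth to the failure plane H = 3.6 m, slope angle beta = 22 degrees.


Result: 1.831

Derivation:
Using Fs = c / (gamma*H*sin(beta)*cos(beta)) + tan(phi)/tan(beta)
Cohesion contribution = 9.3 / (18.5*3.6*sin(22)*cos(22))
Cohesion contribution = 0.402038
Friction contribution = tan(30)/tan(22) = 1.42899
Fs = 0.402038 + 1.42899
Fs = 1.831


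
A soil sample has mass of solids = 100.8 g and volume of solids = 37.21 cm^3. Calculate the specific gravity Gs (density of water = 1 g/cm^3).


Using Gs = m_s / (V_s * rho_w)
Since rho_w = 1 g/cm^3:
Gs = 100.8 / 37.21
Gs = 2.709


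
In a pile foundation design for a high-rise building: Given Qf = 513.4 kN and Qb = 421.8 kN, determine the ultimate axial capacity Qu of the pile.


Using Qu = Qf + Qb
Qu = 513.4 + 421.8
Qu = 935.2 kN


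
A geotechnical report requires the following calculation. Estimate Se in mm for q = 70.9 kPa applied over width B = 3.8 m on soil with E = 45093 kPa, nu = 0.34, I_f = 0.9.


Using Se = q * B * (1 - nu^2) * I_f / E
1 - nu^2 = 1 - 0.34^2 = 0.8844
Se = 70.9 * 3.8 * 0.8844 * 0.9 / 45093
Se = 0.004756 m
Convert to mm: Se = 0.004756 * 1000 = 4.756 mm


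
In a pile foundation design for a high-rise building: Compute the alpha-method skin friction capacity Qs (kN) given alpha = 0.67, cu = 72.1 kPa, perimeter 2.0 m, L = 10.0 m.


Result: 966.14 kN

Derivation:
Using Qs = alpha * cu * perimeter * L
Qs = 0.67 * 72.1 * 2.0 * 10.0
Qs = 966.14 kN


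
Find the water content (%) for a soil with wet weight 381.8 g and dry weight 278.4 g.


Using w = (m_wet - m_dry) / m_dry * 100
m_wet - m_dry = 381.8 - 278.4 = 103.4 g
w = 103.4 / 278.4 * 100
w = 37.14 %


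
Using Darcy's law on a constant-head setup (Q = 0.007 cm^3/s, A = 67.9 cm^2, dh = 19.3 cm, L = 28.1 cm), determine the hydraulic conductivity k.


Result: 0.00015 cm/s

Derivation:
Compute hydraulic gradient:
i = dh / L = 19.3 / 28.1 = 0.686833
Then apply Darcy's law:
k = Q / (A * i)
k = 0.007 / (67.9 * 0.686833)
k = 0.007 / 46.6359
k = 0.00015 cm/s


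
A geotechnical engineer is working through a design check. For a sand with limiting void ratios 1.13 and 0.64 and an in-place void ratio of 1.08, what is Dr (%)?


Using Dr = (e_max - e) / (e_max - e_min) * 100
e_max - e = 1.13 - 1.08 = 0.05
e_max - e_min = 1.13 - 0.64 = 0.49
Dr = 0.05 / 0.49 * 100
Dr = 10.2 %


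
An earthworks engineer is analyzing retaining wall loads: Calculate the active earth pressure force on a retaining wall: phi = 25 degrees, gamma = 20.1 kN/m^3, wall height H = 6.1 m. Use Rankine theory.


Result: 151.78 kN/m

Derivation:
Compute active earth pressure coefficient:
Ka = tan^2(45 - phi/2) = tan^2(32.5) = 0.405859
Compute active force:
Pa = 0.5 * Ka * gamma * H^2
Pa = 0.5 * 0.405859 * 20.1 * 6.1^2
Pa = 151.78 kN/m


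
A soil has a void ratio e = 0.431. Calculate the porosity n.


Using the relation n = e / (1 + e)
n = 0.431 / (1 + 0.431)
n = 0.431 / 1.431
n = 0.3012


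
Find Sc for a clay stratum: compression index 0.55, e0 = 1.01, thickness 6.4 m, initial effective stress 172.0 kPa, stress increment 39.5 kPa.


Using Sc = Cc * H / (1 + e0) * log10((sigma0 + delta_sigma) / sigma0)
Stress ratio = (172.0 + 39.5) / 172.0 = 1.22965
log10(1.22965) = 0.0897819
Cc * H / (1 + e0) = 0.55 * 6.4 / (1 + 1.01) = 1.75124
Sc = 1.75124 * 0.0897819
Sc = 0.1572 m


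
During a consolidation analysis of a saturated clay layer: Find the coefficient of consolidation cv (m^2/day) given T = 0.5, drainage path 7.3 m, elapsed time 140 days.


Using cv = T * H_dr^2 / t
H_dr^2 = 7.3^2 = 53.29
cv = 0.5 * 53.29 / 140
cv = 0.19032 m^2/day


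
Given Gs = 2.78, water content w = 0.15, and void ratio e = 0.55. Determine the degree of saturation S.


Using S = Gs * w / e
S = 2.78 * 0.15 / 0.55
S = 0.7582
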